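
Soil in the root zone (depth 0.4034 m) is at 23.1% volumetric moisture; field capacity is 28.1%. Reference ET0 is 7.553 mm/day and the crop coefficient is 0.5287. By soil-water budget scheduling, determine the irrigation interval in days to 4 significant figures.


Approach: apply soil-water budget scheduling, SMD = (FC-theta)/100*depth*1000; ETc = ET0*Kc; interval = SMD/ETc.
Step 1 — soil moisture deficit:
  SMD = (28.1 - 23.1)/100 * 0.4034 * 1000 = 20.1700 mm
Step 2 — daily crop ET (ETc = ET0*Kc):
  ETc = 7.553 * 0.5287 = 3.99327 mm/day
Step 3 — irrigation interval (SMD/ETc):
  interval = 20.1700 / 3.99327 = 5.051 days
Therefore the irrigation interval = 5.051 days.


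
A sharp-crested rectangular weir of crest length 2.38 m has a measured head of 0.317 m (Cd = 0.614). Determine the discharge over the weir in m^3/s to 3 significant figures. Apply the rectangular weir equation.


Approach: apply the rectangular weir equation, Q = (2/3)*Cd*L*sqrt(2g)*H^1.5.
Q = (2/3)*0.614*2.38*sqrt(2*9.81)*0.317^1.5 = 0.770 m^3/s
Therefore the discharge over the weir = 0.770 m^3/s.


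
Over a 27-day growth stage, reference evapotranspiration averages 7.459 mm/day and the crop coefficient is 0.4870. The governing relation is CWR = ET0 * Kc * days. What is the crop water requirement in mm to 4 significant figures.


CWR = 7.459 * 0.4870 * 27 = 98.08 mm
Therefore the crop water requirement = 98.08 mm.


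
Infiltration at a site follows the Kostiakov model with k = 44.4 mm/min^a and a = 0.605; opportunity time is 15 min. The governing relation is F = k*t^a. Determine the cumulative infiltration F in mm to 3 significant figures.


F = 44.4 * 15^0.605 = 229 mm
Therefore the cumulative infiltration F = 229 mm.


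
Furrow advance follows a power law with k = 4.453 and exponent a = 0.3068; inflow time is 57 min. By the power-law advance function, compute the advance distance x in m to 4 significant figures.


Approach: apply the power-law advance function, x = k*t^a.
x = 4.453 * 57^0.3068 = 15.39 m
Therefore the advance distance x = 15.39 m.


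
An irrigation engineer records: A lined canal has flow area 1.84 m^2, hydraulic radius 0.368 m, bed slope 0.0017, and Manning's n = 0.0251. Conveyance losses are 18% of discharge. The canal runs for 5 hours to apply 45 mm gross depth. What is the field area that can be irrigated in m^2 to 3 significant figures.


Approach: apply Manning's equation with a conveyance and depth budget, Q = (1/n)*A*R^(2/3)*S^(1/2); Q_field = Q*(1-loss); Area = Q_field*t/(d/1000).
Step 1 — canal discharge (Manning's equation):
  Q = (1/0.0251) * 1.84 * 0.368^(2/3) * 0.0017^(1/2) = 1.5522 m^3/s
Step 2 — delivered flow: Q_field = 1.5522*(1 - 18/100) = 1.2728 m^3/s
Step 3 — volume delivered: V = 1.2728 * 5*3600 = 22910 m^3
Step 4 — area served: A = V / (depth/1000) = 22910 / 0.045 = 509000 m^2
Therefore the field area that can be irrigated = 509000 m^2.


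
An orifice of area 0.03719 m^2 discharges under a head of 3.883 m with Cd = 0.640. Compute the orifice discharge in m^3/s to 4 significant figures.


Approach: apply the orifice equation, Q = Cd*A*sqrt(2*g*h).
Q = 0.640 * 0.03719 * sqrt(2*9.81*3.883) = 0.2077 m^3/s
Therefore the orifice discharge = 0.2077 m^3/s.


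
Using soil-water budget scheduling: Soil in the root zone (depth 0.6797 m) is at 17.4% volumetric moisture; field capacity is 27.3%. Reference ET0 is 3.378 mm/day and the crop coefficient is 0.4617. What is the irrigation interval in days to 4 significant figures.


Approach: apply soil-water budget scheduling, SMD = (FC-theta)/100*depth*1000; ETc = ET0*Kc; interval = SMD/ETc.
Step 1 — soil moisture deficit:
  SMD = (27.3 - 17.4)/100 * 0.6797 * 1000 = 67.2903 mm
Step 2 — daily crop ET (ETc = ET0*Kc):
  ETc = 3.378 * 0.4617 = 1.55962 mm/day
Step 3 — irrigation interval (SMD/ETc):
  interval = 67.2903 / 1.55962 = 43.15 days
Therefore the irrigation interval = 43.15 days.


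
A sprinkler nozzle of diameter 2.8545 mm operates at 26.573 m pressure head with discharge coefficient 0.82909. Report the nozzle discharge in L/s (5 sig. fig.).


Approach: apply the orifice equation, Q = Cd*A*sqrt(2*g*h), A = pi*(d/2)^2.
A = pi*(2.8545e-3/2)^2 = 6.399558e-06 m^2
Q = 0.82909 * 6.399558e-06 * sqrt(2*9.81*26.573) * 1000 = 0.12115 L/s
Therefore the nozzle discharge = 0.12115 L/s.


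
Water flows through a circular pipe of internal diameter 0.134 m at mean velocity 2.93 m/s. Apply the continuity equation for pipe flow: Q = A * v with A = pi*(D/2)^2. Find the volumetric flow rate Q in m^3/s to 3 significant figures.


A = pi*(0.134/2)^2 = 0.014103 m^2
Q = 0.014103 * 2.93 = 0.0413 m^3/s
Therefore the volumetric flow rate Q = 0.0413 m^3/s.


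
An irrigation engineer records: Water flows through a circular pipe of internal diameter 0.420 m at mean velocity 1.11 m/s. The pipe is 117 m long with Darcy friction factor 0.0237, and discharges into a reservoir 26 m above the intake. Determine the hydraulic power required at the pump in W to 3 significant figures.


Approach: apply continuity + Darcy-Weisbach + hydraulic power, Q = A*v; hf = f*(L/D)*(v^2/(2g)); H = static + hf; P = rho*g*Q*H.
Step 1 — flow rate (continuity, Q = A*v):
  A = pi*(0.420/2)^2 = 0.13854 m^2
  Q = 0.13854 * 1.11 = 0.15378 m^3/s
Step 2 — friction head loss (Darcy-Weisbach):
  hf = 0.0237 * (117/0.420) * (1.11^2 / (2*9.81))
  hf = 0.41460 m
Step 3 — total head: H = 26 + 0.41460 = 26.415 m
Step 4 — hydraulic power (P = rho*g*Q*H):
  P = 1000 * 9.81 * 0.15378 * 26.415 = 39800 W
Therefore the hydraulic power required at the pump = 39800 W.


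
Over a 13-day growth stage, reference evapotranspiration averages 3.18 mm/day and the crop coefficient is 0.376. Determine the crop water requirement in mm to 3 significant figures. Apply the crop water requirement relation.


Approach: apply the crop water requirement relation, CWR = ET0 * Kc * days.
CWR = 3.18 * 0.376 * 13 = 15.5 mm
Therefore the crop water requirement = 15.5 mm.


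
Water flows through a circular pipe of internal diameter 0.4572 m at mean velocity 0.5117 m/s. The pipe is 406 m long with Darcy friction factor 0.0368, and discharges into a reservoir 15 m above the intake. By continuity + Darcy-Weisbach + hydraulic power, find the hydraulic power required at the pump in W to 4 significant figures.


Approach: apply continuity + Darcy-Weisbach + hydraulic power, Q = A*v; hf = f*(L/D)*(v^2/(2g)); H = static + hf; P = rho*g*Q*H.
Step 1 — flow rate (continuity, Q = A*v):
  A = pi*(0.4572/2)^2 = 0.164173 m^2
  Q = 0.164173 * 0.5117 = 0.0840074 m^3/s
Step 2 — friction head loss (Darcy-Weisbach):
  hf = 0.0368 * (406/0.4572) * (0.5117^2 / (2*9.81))
  hf = 0.436113 m
Step 3 — total head: H = 15 + 0.436113 = 15.4361 m
Step 4 — hydraulic power (P = rho*g*Q*H):
  P = 1000 * 9.81 * 0.0840074 * 15.4361 = 12720 W
Therefore the hydraulic power required at the pump = 12720 W.


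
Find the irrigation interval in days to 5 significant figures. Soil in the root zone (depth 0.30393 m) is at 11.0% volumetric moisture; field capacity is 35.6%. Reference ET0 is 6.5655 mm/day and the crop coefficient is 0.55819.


Approach: apply soil-water budget scheduling, SMD = (FC-theta)/100*depth*1000; ETc = ET0*Kc; interval = SMD/ETc.
Step 1 — soil moisture deficit:
  SMD = (35.6 - 11.0)/100 * 0.30393 * 1000 = 74.76678 mm
Step 2 — daily crop ET (ETc = ET0*Kc):
  ETc = 6.5655 * 0.55819 = 3.664796 mm/day
Step 3 — irrigation interval (SMD/ETc):
  interval = 74.76678 / 3.664796 = 20.401 days
Therefore the irrigation interval = 20.401 days.


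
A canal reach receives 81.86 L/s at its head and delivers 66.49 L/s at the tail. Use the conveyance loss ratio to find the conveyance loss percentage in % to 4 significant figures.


Approach: apply the conveyance loss ratio, loss% = ((Q_head - Q_tail)/Q_head)*100.
loss = ((81.86 - 66.49)/81.86)*100 = 18.78 %
Therefore the conveyance loss percentage = 18.78 %.


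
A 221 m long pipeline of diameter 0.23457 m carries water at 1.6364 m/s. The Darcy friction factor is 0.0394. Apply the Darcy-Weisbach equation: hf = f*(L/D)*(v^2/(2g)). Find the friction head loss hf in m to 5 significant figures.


hf = 0.0394 * (221/0.23457) * (1.6364^2 / (2*9.81))
hf = 5.0664 m
Therefore the friction head loss hf = 5.0664 m.


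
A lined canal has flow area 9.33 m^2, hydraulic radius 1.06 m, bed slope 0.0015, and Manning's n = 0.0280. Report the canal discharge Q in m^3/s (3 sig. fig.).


Approach: apply Manning's equation, Q = (1/n)*A*R^(2/3)*S^(1/2).
Q = (1/0.0280) * 9.33 * 1.06^(2/3) * 0.0015^(1/2) = 13.4 m^3/s
Therefore the canal discharge Q = 13.4 m^3/s.


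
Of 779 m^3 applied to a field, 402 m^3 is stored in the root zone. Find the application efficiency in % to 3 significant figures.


Approach: apply the application efficiency ratio, Ea = (stored/applied)*100.
Ea = (402/779)*100 = 51.6 %
Therefore the application efficiency = 51.6 %.


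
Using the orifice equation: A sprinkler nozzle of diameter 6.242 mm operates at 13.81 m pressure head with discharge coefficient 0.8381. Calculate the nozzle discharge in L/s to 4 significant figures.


Approach: apply the orifice equation, Q = Cd*A*sqrt(2*g*h), A = pi*(d/2)^2.
A = pi*(6.242e-3/2)^2 = 3.06011e-05 m^2
Q = 0.8381 * 3.06011e-05 * sqrt(2*9.81*13.81) * 1000 = 0.4222 L/s
Therefore the nozzle discharge = 0.4222 L/s.


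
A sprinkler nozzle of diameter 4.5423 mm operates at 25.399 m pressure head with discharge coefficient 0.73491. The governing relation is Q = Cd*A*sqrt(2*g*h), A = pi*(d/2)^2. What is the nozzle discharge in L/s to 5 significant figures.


A = pi*(4.5423e-3/2)^2 = 1.620472e-05 m^2
Q = 0.73491 * 1.620472e-05 * sqrt(2*9.81*25.399) * 1000 = 0.26585 L/s
Therefore the nozzle discharge = 0.26585 L/s.


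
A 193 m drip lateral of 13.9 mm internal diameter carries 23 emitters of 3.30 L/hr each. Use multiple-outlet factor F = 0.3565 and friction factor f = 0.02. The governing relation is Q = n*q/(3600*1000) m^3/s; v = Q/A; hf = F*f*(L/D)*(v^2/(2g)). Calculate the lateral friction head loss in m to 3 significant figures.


Q = 23*3.30/(3600*1000) = 2.1083e-05 m^3/s
A = pi*(13.9e-3/2)^2 = 1.5175e-04 m^2, so v = Q/A = 0.13894 m/s
hf = 0.3565*0.02*(193/0.0139)*(0.13894^2/(2*9.81)) = 0.0974 m
Therefore the lateral friction head loss = 0.0974 m.


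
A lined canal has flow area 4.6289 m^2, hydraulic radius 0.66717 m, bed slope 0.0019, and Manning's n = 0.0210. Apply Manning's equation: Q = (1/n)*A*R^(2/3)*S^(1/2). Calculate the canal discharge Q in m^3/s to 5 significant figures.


Q = (1/0.0210) * 4.6289 * 0.66717^(2/3) * 0.0019^(1/2) = 7.3360 m^3/s
Therefore the canal discharge Q = 7.3360 m^3/s.


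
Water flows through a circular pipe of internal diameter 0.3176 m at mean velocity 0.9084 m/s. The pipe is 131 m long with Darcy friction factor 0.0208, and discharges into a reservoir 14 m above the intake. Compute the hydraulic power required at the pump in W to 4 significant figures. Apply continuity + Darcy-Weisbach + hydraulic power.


Approach: apply continuity + Darcy-Weisbach + hydraulic power, Q = A*v; hf = f*(L/D)*(v^2/(2g)); H = static + hf; P = rho*g*Q*H.
Step 1 — flow rate (continuity, Q = A*v):
  A = pi*(0.3176/2)^2 = 0.0792229 m^2
  Q = 0.0792229 * 0.9084 = 0.0719661 m^3/s
Step 2 — friction head loss (Darcy-Weisbach):
  hf = 0.0208 * (131/0.3176) * (0.9084^2 / (2*9.81))
  hf = 0.360836 m
Step 3 — total head: H = 14 + 0.360836 = 14.3608 m
Step 4 — hydraulic power (P = rho*g*Q*H):
  P = 1000 * 9.81 * 0.0719661 * 14.3608 = 10140 W
Therefore the hydraulic power required at the pump = 10140 W.


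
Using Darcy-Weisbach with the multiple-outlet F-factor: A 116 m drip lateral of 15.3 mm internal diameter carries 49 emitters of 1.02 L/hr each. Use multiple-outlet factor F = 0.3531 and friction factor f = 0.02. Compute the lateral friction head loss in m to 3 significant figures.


Approach: apply Darcy-Weisbach with the multiple-outlet F-factor, Q = n*q/(3600*1000) m^3/s; v = Q/A; hf = F*f*(L/D)*(v^2/(2g)).
Q = 49*1.02/(3600*1000) = 1.3883e-05 m^3/s
A = pi*(15.3e-3/2)^2 = 1.8385e-04 m^2, so v = Q/A = 0.075513 m/s
hf = 0.3531*0.02*(116/0.0153)*(0.075513^2/(2*9.81)) = 0.0156 m
Therefore the lateral friction head loss = 0.0156 m.


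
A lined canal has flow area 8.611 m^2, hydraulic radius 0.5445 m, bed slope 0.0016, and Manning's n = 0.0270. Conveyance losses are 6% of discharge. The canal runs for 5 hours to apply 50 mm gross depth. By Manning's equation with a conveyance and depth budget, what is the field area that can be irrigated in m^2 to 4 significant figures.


Approach: apply Manning's equation with a conveyance and depth budget, Q = (1/n)*A*R^(2/3)*S^(1/2); Q_field = Q*(1-loss); Area = Q_field*t/(d/1000).
Step 1 — canal discharge (Manning's equation):
  Q = (1/0.0270) * 8.611 * 0.5445^(2/3) * 0.0016^(1/2) = 8.50645 m^3/s
Step 2 — delivered flow: Q_field = 8.50645*(1 - 6/100) = 7.99606 m^3/s
Step 3 — volume delivered: V = 7.99606 * 5*3600 = 143929 m^3
Step 4 — area served: A = V / (depth/1000) = 143929 / 0.05 = 2879000 m^2
Therefore the field area that can be irrigated = 2879000 m^2.


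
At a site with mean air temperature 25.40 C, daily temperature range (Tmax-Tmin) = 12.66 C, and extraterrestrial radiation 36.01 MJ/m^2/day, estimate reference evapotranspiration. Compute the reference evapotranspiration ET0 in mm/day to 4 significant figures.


Approach: apply the Hargreaves-Samani method, ET0 = 0.0023*(Tmean+17.8)*sqrt(Tmax-Tmin)*0.408*Ra.
ET0 = 0.0023*(25.40+17.8)*sqrt(12.66)*0.408*36.01 = 5.194 mm/day
Therefore the reference evapotranspiration ET0 = 5.194 mm/day.


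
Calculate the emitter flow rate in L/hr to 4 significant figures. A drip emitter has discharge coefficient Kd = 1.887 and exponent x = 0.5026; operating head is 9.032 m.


Approach: apply the emitter characteristic equation, q = Kd * h^x.
q = 1.887 * 9.032^0.5026 = 5.704 L/hr
Therefore the emitter flow rate = 5.704 L/hr.


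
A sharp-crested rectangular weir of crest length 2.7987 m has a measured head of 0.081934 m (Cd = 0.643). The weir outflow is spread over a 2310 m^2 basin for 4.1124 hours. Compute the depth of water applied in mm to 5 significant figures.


Approach: apply the rectangular weir equation with a volume-to-depth conversion, Q = (2/3)*Cd*L*sqrt(2g)*H^1.5; d = Q*t/A * 1000.
Step 1 — weir discharge:
  Q = (2/3)*0.643*2.7987*sqrt(2*9.81)*0.081934^1.5 = 0.1246298 m^3/s
Step 2 — volume: V = 0.1246298 * 4.1124*3600 = 1845.099 m^3
Step 3 — depth: d = V/A * 1000 = 1845.099/2310 * 1000 = 798.74 mm
Therefore the depth of water applied = 798.74 mm.


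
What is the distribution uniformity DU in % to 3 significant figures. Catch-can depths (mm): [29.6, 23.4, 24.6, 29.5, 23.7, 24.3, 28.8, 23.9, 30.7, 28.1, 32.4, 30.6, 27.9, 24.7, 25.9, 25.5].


Approach: apply the low-quarter distribution uniformity, DU = (mean of lowest quarter of readings / overall mean)*100.
sorted lowest 4 of 16: [23.4, 23.7, 23.9, 24.3] -> mean = 23.825 mm
overall mean = 27.100 mm
DU = (23.825/27.100)*100 = 87.9 %
Therefore the distribution uniformity DU = 87.9 %.


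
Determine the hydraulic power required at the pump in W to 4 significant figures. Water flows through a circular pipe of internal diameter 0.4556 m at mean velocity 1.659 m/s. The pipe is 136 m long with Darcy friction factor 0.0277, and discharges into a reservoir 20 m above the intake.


Approach: apply continuity + Darcy-Weisbach + hydraulic power, Q = A*v; hf = f*(L/D)*(v^2/(2g)); H = static + hf; P = rho*g*Q*H.
Step 1 — flow rate (continuity, Q = A*v):
  A = pi*(0.4556/2)^2 = 0.163026 m^2
  Q = 0.163026 * 1.659 = 0.270460 m^3/s
Step 2 — friction head loss (Darcy-Weisbach):
  hf = 0.0277 * (136/0.4556) * (1.659^2 / (2*9.81))
  hf = 1.15992 m
Step 3 — total head: H = 20 + 1.15992 = 21.1599 m
Step 4 — hydraulic power (P = rho*g*Q*H):
  P = 1000 * 9.81 * 0.270460 * 21.1599 = 56140 W
Therefore the hydraulic power required at the pump = 56140 W.


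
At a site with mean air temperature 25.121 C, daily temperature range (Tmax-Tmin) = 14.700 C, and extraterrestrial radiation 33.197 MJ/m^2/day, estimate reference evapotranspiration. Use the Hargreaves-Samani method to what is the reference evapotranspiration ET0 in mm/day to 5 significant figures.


Approach: apply the Hargreaves-Samani method, ET0 = 0.0023*(Tmean+17.8)*sqrt(Tmax-Tmin)*0.408*Ra.
ET0 = 0.0023*(25.121+17.8)*sqrt(14.700)*0.408*33.197 = 5.1264 mm/day
Therefore the reference evapotranspiration ET0 = 5.1264 mm/day.


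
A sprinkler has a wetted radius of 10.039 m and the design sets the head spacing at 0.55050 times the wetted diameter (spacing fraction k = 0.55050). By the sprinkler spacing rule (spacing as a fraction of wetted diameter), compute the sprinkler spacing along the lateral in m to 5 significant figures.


Approach: apply the sprinkler spacing rule (spacing as a fraction of wetted diameter), S = k*(2*R).
S = 0.55050 * (2 * 10.039) = 11.053 m
Therefore the sprinkler spacing along the lateral = 11.053 m.


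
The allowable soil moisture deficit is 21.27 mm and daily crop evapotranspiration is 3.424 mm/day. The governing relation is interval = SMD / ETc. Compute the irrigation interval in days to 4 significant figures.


interval = 21.27 / 3.424 = 6.212 days
Therefore the irrigation interval = 6.212 days.


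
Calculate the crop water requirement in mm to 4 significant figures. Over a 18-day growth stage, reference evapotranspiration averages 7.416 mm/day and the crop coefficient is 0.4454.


Approach: apply the crop water requirement relation, CWR = ET0 * Kc * days.
CWR = 7.416 * 0.4454 * 18 = 59.46 mm
Therefore the crop water requirement = 59.46 mm.


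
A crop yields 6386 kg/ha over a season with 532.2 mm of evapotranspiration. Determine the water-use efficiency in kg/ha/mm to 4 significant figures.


Approach: apply the water-use efficiency ratio, WUE = yield/ET.
WUE = 6386 / 532.2 = 12.00 kg/ha/mm
Therefore the water-use efficiency = 12.00 kg/ha/mm.


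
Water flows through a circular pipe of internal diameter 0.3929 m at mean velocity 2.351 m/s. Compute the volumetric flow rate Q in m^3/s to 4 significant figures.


Approach: apply the continuity equation for pipe flow, Q = A * v with A = pi*(D/2)^2.
A = pi*(0.3929/2)^2 = 0.121242 m^2
Q = 0.121242 * 2.351 = 0.2850 m^3/s
Therefore the volumetric flow rate Q = 0.2850 m^3/s.


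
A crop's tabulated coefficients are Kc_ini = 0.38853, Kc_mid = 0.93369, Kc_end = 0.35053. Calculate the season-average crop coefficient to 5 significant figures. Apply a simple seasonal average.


Approach: apply a simple seasonal average, Kc_avg = (Kc_ini + Kc_mid + Kc_end)/3.
Kc_avg = (0.38853 + 0.93369 + 0.35053)/3 = 0.55758
Therefore the season-average crop coefficient = 0.55758.


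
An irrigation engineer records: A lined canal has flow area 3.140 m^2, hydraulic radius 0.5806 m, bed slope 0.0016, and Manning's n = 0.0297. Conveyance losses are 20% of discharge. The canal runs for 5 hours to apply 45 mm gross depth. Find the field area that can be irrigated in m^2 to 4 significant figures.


Approach: apply Manning's equation with a conveyance and depth budget, Q = (1/n)*A*R^(2/3)*S^(1/2); Q_field = Q*(1-loss); Area = Q_field*t/(d/1000).
Step 1 — canal discharge (Manning's equation):
  Q = (1/0.0297) * 3.140 * 0.5806^(2/3) * 0.0016^(1/2) = 2.94319 m^3/s
Step 2 — delivered flow: Q_field = 2.94319*(1 - 20/100) = 2.35455 m^3/s
Step 3 — volume delivered: V = 2.35455 * 5*3600 = 42381.9 m^3
Step 4 — area served: A = V / (depth/1000) = 42381.9 / 0.045 = 941800 m^2
Therefore the field area that can be irrigated = 941800 m^2.


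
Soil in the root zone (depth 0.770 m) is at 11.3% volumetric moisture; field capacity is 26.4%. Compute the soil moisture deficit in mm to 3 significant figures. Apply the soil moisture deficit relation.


Approach: apply the soil moisture deficit relation, SMD = (FC - theta)/100 * depth * 1000.
SMD = (26.4 - 11.3)/100 * 0.770 * 1000 = 116 mm
Therefore the soil moisture deficit = 116 mm.


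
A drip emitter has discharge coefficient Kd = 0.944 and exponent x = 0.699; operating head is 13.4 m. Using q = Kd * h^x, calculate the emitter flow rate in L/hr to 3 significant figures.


q = 0.944 * 13.4^0.699 = 5.79 L/hr
Therefore the emitter flow rate = 5.79 L/hr.


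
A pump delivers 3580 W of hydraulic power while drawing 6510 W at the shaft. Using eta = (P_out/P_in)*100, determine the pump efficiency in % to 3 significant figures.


eta = (3580 / 6510) * 100 = 55.0 %
Therefore the pump efficiency = 55.0 %.


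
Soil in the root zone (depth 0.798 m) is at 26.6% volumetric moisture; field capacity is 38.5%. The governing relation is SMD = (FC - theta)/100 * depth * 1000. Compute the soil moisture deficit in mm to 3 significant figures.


SMD = (38.5 - 26.6)/100 * 0.798 * 1000 = 95.0 mm
Therefore the soil moisture deficit = 95.0 mm.


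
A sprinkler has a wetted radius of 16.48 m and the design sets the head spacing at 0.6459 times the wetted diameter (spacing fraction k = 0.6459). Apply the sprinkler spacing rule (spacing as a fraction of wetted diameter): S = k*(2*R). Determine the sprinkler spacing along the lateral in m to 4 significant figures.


S = 0.6459 * (2 * 16.48) = 21.29 m
Therefore the sprinkler spacing along the lateral = 21.29 m.


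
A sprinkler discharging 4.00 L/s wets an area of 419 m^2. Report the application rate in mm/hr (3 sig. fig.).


Approach: apply the application rate relation, rate = (Q/A)*3600.
rate = (4.00 / 419) * 3600 = 34.4 mm/hr
Therefore the application rate = 34.4 mm/hr.


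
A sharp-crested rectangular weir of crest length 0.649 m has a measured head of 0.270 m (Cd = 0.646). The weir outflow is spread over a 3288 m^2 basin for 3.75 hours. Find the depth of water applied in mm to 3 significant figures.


Approach: apply the rectangular weir equation with a volume-to-depth conversion, Q = (2/3)*Cd*L*sqrt(2g)*H^1.5; d = Q*t/A * 1000.
Step 1 — weir discharge:
  Q = (2/3)*0.646*0.649*sqrt(2*9.81)*0.270^1.5 = 0.17369 m^3/s
Step 2 — volume: V = 0.17369 * 3.75*3600 = 2344.8 m^3
Step 3 — depth: d = V/A * 1000 = 2344.8/3288 * 1000 = 713 mm
Therefore the depth of water applied = 713 mm.


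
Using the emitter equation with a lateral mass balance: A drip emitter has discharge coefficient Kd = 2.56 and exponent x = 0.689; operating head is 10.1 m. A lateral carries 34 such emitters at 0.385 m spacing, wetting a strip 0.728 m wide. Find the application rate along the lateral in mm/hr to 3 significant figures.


Approach: apply the emitter equation with a lateral mass balance, q = Kd*h^x; Q = n*q; rate = Q/(n*spacing*width).
Step 1 — single emitter flow (q = Kd*h^x):
  q = 2.56 * 10.1^0.689 = 12.596 L/hr
Step 2 — total lateral flow: Q = 34 * 12.596 = 428.25 L/hr
Step 3 — wetted area: A = 34 * 0.385 * 0.728 = 9.5295 m^2
Step 4 — application rate: Q/A = 428.25/9.5295 = 44.9 mm/hr
Therefore the application rate along the lateral = 44.9 mm/hr.


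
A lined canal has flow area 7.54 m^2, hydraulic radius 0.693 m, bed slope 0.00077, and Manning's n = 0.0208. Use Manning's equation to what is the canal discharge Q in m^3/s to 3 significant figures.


Approach: apply Manning's equation, Q = (1/n)*A*R^(2/3)*S^(1/2).
Q = (1/0.0208) * 7.54 * 0.693^(2/3) * 0.00077^(1/2) = 7.88 m^3/s
Therefore the canal discharge Q = 7.88 m^3/s.


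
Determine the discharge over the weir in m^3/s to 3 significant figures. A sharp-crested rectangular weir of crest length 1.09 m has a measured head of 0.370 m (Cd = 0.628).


Approach: apply the rectangular weir equation, Q = (2/3)*Cd*L*sqrt(2g)*H^1.5.
Q = (2/3)*0.628*1.09*sqrt(2*9.81)*0.370^1.5 = 0.455 m^3/s
Therefore the discharge over the weir = 0.455 m^3/s.


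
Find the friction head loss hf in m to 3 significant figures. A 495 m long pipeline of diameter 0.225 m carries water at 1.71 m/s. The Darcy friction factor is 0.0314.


Approach: apply the Darcy-Weisbach equation, hf = f*(L/D)*(v^2/(2g)).
hf = 0.0314 * (495/0.225) * (1.71^2 / (2*9.81))
hf = 10.3 m
Therefore the friction head loss hf = 10.3 m.


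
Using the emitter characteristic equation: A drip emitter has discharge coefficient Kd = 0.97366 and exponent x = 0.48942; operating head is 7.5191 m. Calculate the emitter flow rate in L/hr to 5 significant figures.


Approach: apply the emitter characteristic equation, q = Kd * h^x.
q = 0.97366 * 7.5191^0.48942 = 2.6135 L/hr
Therefore the emitter flow rate = 2.6135 L/hr.


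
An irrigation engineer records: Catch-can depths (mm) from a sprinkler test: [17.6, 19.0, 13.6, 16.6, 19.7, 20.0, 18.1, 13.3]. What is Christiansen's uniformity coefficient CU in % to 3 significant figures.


Approach: apply Christiansen's uniformity coefficient, CU = (1 - mean_abs_deviation/mean)*100.
mean = 17.238 mm
mean |d_i - mean| = 2.0531 mm
CU = (1 - 2.0531/17.238)*100 = 88.1 %
Therefore Christiansen's uniformity coefficient CU = 88.1 %.


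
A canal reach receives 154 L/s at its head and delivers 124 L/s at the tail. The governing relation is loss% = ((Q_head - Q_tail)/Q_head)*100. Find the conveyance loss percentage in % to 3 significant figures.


loss = ((154 - 124)/154)*100 = 19.5 %
Therefore the conveyance loss percentage = 19.5 %.


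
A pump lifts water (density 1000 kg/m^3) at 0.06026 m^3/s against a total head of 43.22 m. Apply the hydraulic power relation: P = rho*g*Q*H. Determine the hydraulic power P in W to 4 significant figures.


P = 1000 * 9.81 * 0.06026 * 43.22 = 25550 W
Therefore the hydraulic power P = 25550 W.


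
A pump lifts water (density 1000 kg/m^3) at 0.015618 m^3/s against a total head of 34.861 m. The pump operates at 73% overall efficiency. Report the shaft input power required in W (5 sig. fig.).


Approach: apply hydraulic power then efficiency conversion, P = rho*g*Q*H; P_in = P/eta.
Step 1 — hydraulic power (P = rho*g*Q*H):
  P = 1000 * 9.81 * 0.015618 * 34.861 = 5341.144 W
Step 2 — input power: P_in = P/eta = 5341.144 / 0.73 = 7316.6 W
Therefore the shaft input power required = 7316.6 W.


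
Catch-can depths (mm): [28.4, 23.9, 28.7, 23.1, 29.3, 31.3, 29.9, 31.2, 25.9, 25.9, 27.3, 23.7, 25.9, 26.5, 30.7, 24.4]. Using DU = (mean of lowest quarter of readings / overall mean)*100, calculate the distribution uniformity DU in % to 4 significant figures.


sorted lowest 4 of 16: [23.1, 23.7, 23.9, 24.4] -> mean = 23.7750 mm
overall mean = 27.2562 mm
DU = (23.7750/27.2562)*100 = 87.23 %
Therefore the distribution uniformity DU = 87.23 %.


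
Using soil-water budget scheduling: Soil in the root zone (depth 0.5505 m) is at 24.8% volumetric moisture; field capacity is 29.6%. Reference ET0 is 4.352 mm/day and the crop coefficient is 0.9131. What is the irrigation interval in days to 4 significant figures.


Approach: apply soil-water budget scheduling, SMD = (FC-theta)/100*depth*1000; ETc = ET0*Kc; interval = SMD/ETc.
Step 1 — soil moisture deficit:
  SMD = (29.6 - 24.8)/100 * 0.5505 * 1000 = 26.4240 mm
Step 2 — daily crop ET (ETc = ET0*Kc):
  ETc = 4.352 * 0.9131 = 3.97381 mm/day
Step 3 — irrigation interval (SMD/ETc):
  interval = 26.4240 / 3.97381 = 6.650 days
Therefore the irrigation interval = 6.650 days.


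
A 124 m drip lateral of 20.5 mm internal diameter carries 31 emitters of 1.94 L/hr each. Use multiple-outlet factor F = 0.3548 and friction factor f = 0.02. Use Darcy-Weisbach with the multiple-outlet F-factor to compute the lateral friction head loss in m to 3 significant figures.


Approach: apply Darcy-Weisbach with the multiple-outlet F-factor, Q = n*q/(3600*1000) m^3/s; v = Q/A; hf = F*f*(L/D)*(v^2/(2g)).
Q = 31*1.94/(3600*1000) = 1.6706e-05 m^3/s
A = pi*(20.5e-3/2)^2 = 3.3006e-04 m^2, so v = Q/A = 0.050613 m/s
hf = 0.3548*0.02*(124/0.0205)*(0.050613^2/(2*9.81)) = 0.00560 m
Therefore the lateral friction head loss = 0.00560 m.


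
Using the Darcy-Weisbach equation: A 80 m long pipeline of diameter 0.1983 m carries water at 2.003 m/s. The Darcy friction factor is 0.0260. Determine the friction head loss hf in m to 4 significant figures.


Approach: apply the Darcy-Weisbach equation, hf = f*(L/D)*(v^2/(2g)).
hf = 0.0260 * (80/0.1983) * (2.003^2 / (2*9.81))
hf = 2.145 m
Therefore the friction head loss hf = 2.145 m.


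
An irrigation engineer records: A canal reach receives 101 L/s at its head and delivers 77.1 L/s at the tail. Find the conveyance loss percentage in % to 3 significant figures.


Approach: apply the conveyance loss ratio, loss% = ((Q_head - Q_tail)/Q_head)*100.
loss = ((101 - 77.1)/101)*100 = 23.7 %
Therefore the conveyance loss percentage = 23.7 %.


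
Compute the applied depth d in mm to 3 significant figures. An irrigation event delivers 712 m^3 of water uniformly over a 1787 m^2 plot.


Approach: apply depth from volume over area, d = (V/A)*1000.
d = (712 / 1787) * 1000 = 398 mm
Therefore the applied depth d = 398 mm.


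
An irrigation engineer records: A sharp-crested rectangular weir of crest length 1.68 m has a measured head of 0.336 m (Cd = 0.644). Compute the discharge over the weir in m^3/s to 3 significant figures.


Approach: apply the rectangular weir equation, Q = (2/3)*Cd*L*sqrt(2g)*H^1.5.
Q = (2/3)*0.644*1.68*sqrt(2*9.81)*0.336^1.5 = 0.622 m^3/s
Therefore the discharge over the weir = 0.622 m^3/s.


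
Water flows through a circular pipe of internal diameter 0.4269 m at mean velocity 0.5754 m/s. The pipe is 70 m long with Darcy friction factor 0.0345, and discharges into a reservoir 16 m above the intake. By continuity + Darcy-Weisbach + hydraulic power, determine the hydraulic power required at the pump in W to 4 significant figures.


Approach: apply continuity + Darcy-Weisbach + hydraulic power, Q = A*v; hf = f*(L/D)*(v^2/(2g)); H = static + hf; P = rho*g*Q*H.
Step 1 — flow rate (continuity, Q = A*v):
  A = pi*(0.4269/2)^2 = 0.143134 m^2
  Q = 0.143134 * 0.5754 = 0.0823592 m^3/s
Step 2 — friction head loss (Darcy-Weisbach):
  hf = 0.0345 * (70/0.4269) * (0.5754^2 / (2*9.81))
  hf = 0.0954623 m
Step 3 — total head: H = 16 + 0.0954623 = 16.0955 m
Step 4 — hydraulic power (P = rho*g*Q*H):
  P = 1000 * 9.81 * 0.0823592 * 16.0955 = 13000 W
Therefore the hydraulic power required at the pump = 13000 W.


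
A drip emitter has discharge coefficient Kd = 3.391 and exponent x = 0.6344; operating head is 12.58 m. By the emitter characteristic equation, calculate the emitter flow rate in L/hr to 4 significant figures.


Approach: apply the emitter characteristic equation, q = Kd * h^x.
q = 3.391 * 12.58^0.6344 = 16.90 L/hr
Therefore the emitter flow rate = 16.90 L/hr.


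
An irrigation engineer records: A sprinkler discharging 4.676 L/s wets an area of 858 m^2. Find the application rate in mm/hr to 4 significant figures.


Approach: apply the application rate relation, rate = (Q/A)*3600.
rate = (4.676 / 858) * 3600 = 19.62 mm/hr
Therefore the application rate = 19.62 mm/hr.


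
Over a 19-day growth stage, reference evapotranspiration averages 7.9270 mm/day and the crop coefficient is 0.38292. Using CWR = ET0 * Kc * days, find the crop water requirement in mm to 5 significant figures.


CWR = 7.9270 * 0.38292 * 19 = 57.673 mm
Therefore the crop water requirement = 57.673 mm.


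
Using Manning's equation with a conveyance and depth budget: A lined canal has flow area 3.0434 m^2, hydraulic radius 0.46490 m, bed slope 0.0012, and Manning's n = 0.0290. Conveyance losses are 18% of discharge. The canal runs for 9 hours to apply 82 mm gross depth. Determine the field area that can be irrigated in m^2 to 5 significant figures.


Approach: apply Manning's equation with a conveyance and depth budget, Q = (1/n)*A*R^(2/3)*S^(1/2); Q_field = Q*(1-loss); Area = Q_field*t/(d/1000).
Step 1 — canal discharge (Manning's equation):
  Q = (1/0.0290) * 3.0434 * 0.46490^(2/3) * 0.0012^(1/2) = 2.181682 m^3/s
Step 2 — delivered flow: Q_field = 2.181682*(1 - 18/100) = 1.788979 m^3/s
Step 3 — volume delivered: V = 1.788979 * 9*3600 = 57962.92 m^3
Step 4 — area served: A = V / (depth/1000) = 57962.92 / 0.082 = 706860 m^2
Therefore the field area that can be irrigated = 706860 m^2.


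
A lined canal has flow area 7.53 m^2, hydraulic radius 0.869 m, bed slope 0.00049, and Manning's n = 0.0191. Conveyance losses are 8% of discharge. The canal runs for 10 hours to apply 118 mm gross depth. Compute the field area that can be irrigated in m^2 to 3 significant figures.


Approach: apply Manning's equation with a conveyance and depth budget, Q = (1/n)*A*R^(2/3)*S^(1/2); Q_field = Q*(1-loss); Area = Q_field*t/(d/1000).
Step 1 — canal discharge (Manning's equation):
  Q = (1/0.0191) * 7.53 * 0.869^(2/3) * 0.00049^(1/2) = 7.9471 m^3/s
Step 2 — delivered flow: Q_field = 7.9471*(1 - 8/100) = 7.3113 m^3/s
Step 3 — volume delivered: V = 7.3113 * 10*3600 = 263210 m^3
Step 4 — area served: A = V / (depth/1000) = 263210 / 0.118 = 2230000 m^2
Therefore the field area that can be irrigated = 2230000 m^2.


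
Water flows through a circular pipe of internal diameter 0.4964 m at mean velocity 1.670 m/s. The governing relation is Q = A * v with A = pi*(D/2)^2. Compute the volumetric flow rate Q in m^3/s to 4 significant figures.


A = pi*(0.4964/2)^2 = 0.193532 m^2
Q = 0.193532 * 1.670 = 0.3232 m^3/s
Therefore the volumetric flow rate Q = 0.3232 m^3/s.


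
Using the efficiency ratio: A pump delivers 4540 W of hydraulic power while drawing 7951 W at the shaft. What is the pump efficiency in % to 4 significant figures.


Approach: apply the efficiency ratio, eta = (P_out/P_in)*100.
eta = (4540 / 7951) * 100 = 57.10 %
Therefore the pump efficiency = 57.10 %.


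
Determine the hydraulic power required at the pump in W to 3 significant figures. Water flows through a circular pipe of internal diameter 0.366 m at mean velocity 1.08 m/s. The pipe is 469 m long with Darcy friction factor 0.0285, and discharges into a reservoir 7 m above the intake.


Approach: apply continuity + Darcy-Weisbach + hydraulic power, Q = A*v; hf = f*(L/D)*(v^2/(2g)); H = static + hf; P = rho*g*Q*H.
Step 1 — flow rate (continuity, Q = A*v):
  A = pi*(0.366/2)^2 = 0.10521 m^2
  Q = 0.10521 * 1.08 = 0.11363 m^3/s
Step 2 — friction head loss (Darcy-Weisbach):
  hf = 0.0285 * (469/0.366) * (1.08^2 / (2*9.81))
  hf = 2.1711 m
Step 3 — total head: H = 7 + 2.1711 = 9.1711 m
Step 4 — hydraulic power (P = rho*g*Q*H):
  P = 1000 * 9.81 * 0.11363 * 9.1711 = 10200 W
Therefore the hydraulic power required at the pump = 10200 W.


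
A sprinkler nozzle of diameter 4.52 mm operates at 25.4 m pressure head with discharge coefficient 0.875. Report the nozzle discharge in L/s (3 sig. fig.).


Approach: apply the orifice equation, Q = Cd*A*sqrt(2*g*h), A = pi*(d/2)^2.
A = pi*(4.52e-3/2)^2 = 1.6046e-05 m^2
Q = 0.875 * 1.6046e-05 * sqrt(2*9.81*25.4) * 1000 = 0.313 L/s
Therefore the nozzle discharge = 0.313 L/s.


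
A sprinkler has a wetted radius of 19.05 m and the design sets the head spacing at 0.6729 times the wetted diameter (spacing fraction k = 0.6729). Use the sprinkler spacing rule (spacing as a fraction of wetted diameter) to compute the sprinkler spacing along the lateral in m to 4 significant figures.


Approach: apply the sprinkler spacing rule (spacing as a fraction of wetted diameter), S = k*(2*R).
S = 0.6729 * (2 * 19.05) = 25.64 m
Therefore the sprinkler spacing along the lateral = 25.64 m.


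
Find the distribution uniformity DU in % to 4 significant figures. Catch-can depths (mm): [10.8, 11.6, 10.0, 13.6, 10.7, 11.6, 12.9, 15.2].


Approach: apply the low-quarter distribution uniformity, DU = (mean of lowest quarter of readings / overall mean)*100.
sorted lowest 2 of 8: [10.0, 10.7] -> mean = 10.3500 mm
overall mean = 12.0500 mm
DU = (10.3500/12.0500)*100 = 85.89 %
Therefore the distribution uniformity DU = 85.89 %.


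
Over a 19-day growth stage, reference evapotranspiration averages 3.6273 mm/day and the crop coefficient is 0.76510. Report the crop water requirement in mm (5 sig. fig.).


Approach: apply the crop water requirement relation, CWR = ET0 * Kc * days.
CWR = 3.6273 * 0.76510 * 19 = 52.730 mm
Therefore the crop water requirement = 52.730 mm.


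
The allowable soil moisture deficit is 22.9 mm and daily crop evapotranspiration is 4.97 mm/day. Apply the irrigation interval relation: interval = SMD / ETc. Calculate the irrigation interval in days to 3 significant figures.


interval = 22.9 / 4.97 = 4.61 days
Therefore the irrigation interval = 4.61 days.


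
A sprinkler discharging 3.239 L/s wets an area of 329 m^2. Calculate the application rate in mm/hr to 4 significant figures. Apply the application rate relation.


Approach: apply the application rate relation, rate = (Q/A)*3600.
rate = (3.239 / 329) * 3600 = 35.44 mm/hr
Therefore the application rate = 35.44 mm/hr.


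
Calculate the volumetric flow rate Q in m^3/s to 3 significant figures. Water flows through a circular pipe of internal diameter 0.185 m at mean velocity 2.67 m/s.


Approach: apply the continuity equation for pipe flow, Q = A * v with A = pi*(D/2)^2.
A = pi*(0.185/2)^2 = 0.026880 m^2
Q = 0.026880 * 2.67 = 0.0718 m^3/s
Therefore the volumetric flow rate Q = 0.0718 m^3/s.


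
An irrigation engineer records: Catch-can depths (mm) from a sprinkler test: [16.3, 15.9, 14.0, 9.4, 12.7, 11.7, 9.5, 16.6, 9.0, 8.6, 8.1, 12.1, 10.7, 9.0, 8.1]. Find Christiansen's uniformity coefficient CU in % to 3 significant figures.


Approach: apply Christiansen's uniformity coefficient, CU = (1 - mean_abs_deviation/mean)*100.
mean = 11.447 mm
mean |d_i - mean| = 2.5564 mm
CU = (1 - 2.5564/11.447)*100 = 77.7 %
Therefore Christiansen's uniformity coefficient CU = 77.7 %.


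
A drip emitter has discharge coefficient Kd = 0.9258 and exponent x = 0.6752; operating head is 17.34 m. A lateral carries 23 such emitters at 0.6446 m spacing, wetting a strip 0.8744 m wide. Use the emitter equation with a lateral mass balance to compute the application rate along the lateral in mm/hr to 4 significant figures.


Approach: apply the emitter equation with a lateral mass balance, q = Kd*h^x; Q = n*q; rate = Q/(n*spacing*width).
Step 1 — single emitter flow (q = Kd*h^x):
  q = 0.9258 * 17.34^0.6752 = 6.35511 L/hr
Step 2 — total lateral flow: Q = 23 * 6.35511 = 146.168 L/hr
Step 3 — wetted area: A = 23 * 0.6446 * 0.8744 = 12.9637 m^2
Step 4 — application rate: Q/A = 146.168/12.9637 = 11.28 mm/hr
Therefore the application rate along the lateral = 11.28 mm/hr.


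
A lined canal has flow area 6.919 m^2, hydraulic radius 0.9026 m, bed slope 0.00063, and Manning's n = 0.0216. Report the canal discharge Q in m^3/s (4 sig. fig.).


Approach: apply Manning's equation, Q = (1/n)*A*R^(2/3)*S^(1/2).
Q = (1/0.0216) * 6.919 * 0.9026^(2/3) * 0.00063^(1/2) = 7.509 m^3/s
Therefore the canal discharge Q = 7.509 m^3/s.


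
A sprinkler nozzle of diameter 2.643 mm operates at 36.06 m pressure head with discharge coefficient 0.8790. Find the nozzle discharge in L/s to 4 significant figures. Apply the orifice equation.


Approach: apply the orifice equation, Q = Cd*A*sqrt(2*g*h), A = pi*(d/2)^2.
A = pi*(2.643e-3/2)^2 = 5.48636e-06 m^2
Q = 0.8790 * 5.48636e-06 * sqrt(2*9.81*36.06) * 1000 = 0.1283 L/s
Therefore the nozzle discharge = 0.1283 L/s.


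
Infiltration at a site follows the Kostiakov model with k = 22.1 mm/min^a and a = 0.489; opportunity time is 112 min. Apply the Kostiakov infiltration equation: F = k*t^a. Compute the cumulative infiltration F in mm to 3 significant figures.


F = 22.1 * 112^0.489 = 222 mm
Therefore the cumulative infiltration F = 222 mm.


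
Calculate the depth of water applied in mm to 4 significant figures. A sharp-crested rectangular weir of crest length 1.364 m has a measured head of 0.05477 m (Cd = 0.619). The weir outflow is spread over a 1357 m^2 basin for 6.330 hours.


Approach: apply the rectangular weir equation with a volume-to-depth conversion, Q = (2/3)*Cd*L*sqrt(2g)*H^1.5; d = Q*t/A * 1000.
Step 1 — weir discharge:
  Q = (2/3)*0.619*1.364*sqrt(2*9.81)*0.05477^1.5 = 0.0319578 m^3/s
Step 2 — volume: V = 0.0319578 * 6.330*3600 = 728.255 m^3
Step 3 — depth: d = V/A * 1000 = 728.255/1357 * 1000 = 536.7 mm
Therefore the depth of water applied = 536.7 mm.
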